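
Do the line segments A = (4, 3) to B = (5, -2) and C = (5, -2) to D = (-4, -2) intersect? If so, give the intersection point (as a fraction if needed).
Yes; intersection at (5, -2) (t = 1 on AB, s = 0 on CD)

Parametrize AB as A + t(B − A) = (4 + 1 t, 3 + -5 t) and CD as C + s(D − C) = (5 + -9 s, -2 + 0 s). Solve the linear system for (t, s). Determinant = 45 ≠ 0, so a unique intersection of the containing lines exists. Solution: t = 1, s = 0 — both in [0, 1], so the segments cross. Intersection point: (5, -2).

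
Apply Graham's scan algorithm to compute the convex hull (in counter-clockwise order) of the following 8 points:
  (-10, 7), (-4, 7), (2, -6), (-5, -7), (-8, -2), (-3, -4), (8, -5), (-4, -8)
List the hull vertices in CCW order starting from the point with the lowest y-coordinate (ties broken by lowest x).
Hull (CCW) = [(-4, -8), (8, -5), (-4, 7), (-10, 7), (-8, -2), (-5, -7)]

Graham scan procedure:
  1. Find the pivot p₀ = point with lowest y (tie → lowest x): (-4, -8).
  2. Sort the remaining points by polar angle around p₀.
  3. Walk through sorted points, maintaining a stack; pop the top while the last three entries make a non-left turn (cross product ≤ 0).
  4. Final stack is the convex hull in CCW order: (-4, -8), (8, -5), (-4, 7), (-10, 7), (-8, -2), (-5, -7).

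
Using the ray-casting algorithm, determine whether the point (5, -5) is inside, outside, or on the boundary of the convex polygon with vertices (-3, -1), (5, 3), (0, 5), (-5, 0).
The point (5, -5) lies strictly outside the polygon

Cast a horizontal ray to the right from the query point and count how many polygon edges it crosses (each edge strictly once or zero times, handled with the usual half-open convention). 
Parity of crossings → even ⇒ outside.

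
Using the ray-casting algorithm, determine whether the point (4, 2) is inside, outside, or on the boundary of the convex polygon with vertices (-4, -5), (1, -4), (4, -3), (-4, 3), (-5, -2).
The point (4, 2) lies strictly outside the polygon

Cast a horizontal ray to the right from the query point and count how many polygon edges it crosses (each edge strictly once or zero times, handled with the usual half-open convention). 
Parity of crossings → even ⇒ outside.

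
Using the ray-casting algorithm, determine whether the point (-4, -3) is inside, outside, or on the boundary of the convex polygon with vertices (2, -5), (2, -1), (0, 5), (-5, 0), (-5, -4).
The point (-4, -3) lies strictly inside the polygon

Cast a horizontal ray to the right from the query point and count how many polygon edges it crosses (each edge strictly once or zero times, handled with the usual half-open convention). 
Parity of crossings → odd ⇒ inside.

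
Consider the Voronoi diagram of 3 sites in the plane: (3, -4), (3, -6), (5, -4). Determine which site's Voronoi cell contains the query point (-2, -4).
Nearest site = (3, -4)

The Voronoi cell of site s contains exactly those query points closer to s than to any other site. Compute squared distances from q = (-2, -4) to each site:
  (3 − -2)² + (-4 − -4)² = 25
  (3 − -2)² + (-6 − -4)² = 29
  (5 − -2)² + (-4 − -4)² = 49
Minimum is attained by (3, -4), so q lies in its Voronoi cell.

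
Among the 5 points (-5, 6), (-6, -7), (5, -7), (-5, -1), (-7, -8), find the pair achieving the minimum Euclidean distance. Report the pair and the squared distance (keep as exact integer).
Pair = ((-6, -7), (-7, -8)); squared distance = 2

Compute all C(5, 2) = 10 pairwise squared distances (x_i − x_j)² + (y_i − y_j)². The minimum is 2, attained by the pair ((-6, -7), (-7, -8)).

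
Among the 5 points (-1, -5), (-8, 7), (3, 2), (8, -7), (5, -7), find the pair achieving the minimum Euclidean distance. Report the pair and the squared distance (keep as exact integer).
Pair = ((8, -7), (5, -7)); squared distance = 9

Compute all C(5, 2) = 10 pairwise squared distances (x_i − x_j)² + (y_i − y_j)². The minimum is 9, attained by the pair ((8, -7), (5, -7)).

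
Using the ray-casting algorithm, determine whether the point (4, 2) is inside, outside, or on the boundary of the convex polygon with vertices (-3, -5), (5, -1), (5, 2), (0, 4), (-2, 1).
The point (4, 2) lies strictly inside the polygon

Cast a horizontal ray to the right from the query point and count how many polygon edges it crosses (each edge strictly once or zero times, handled with the usual half-open convention). 
Parity of crossings → odd ⇒ inside.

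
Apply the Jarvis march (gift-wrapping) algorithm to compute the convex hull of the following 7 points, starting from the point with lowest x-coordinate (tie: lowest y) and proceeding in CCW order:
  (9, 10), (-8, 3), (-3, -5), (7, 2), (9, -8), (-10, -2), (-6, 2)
Hull (CCW) = [(-10, -2), (-3, -5), (9, -8), (9, 10), (-8, 3)]

Jarvis march: at each step, from the current hull vertex p, select the next vertex q as the point such that every other point lies strictly to the left of (or on) the directed line p → q. (Equivalently: for every other point r, the cross product (q − p) × (r − p) ≥ 0.)
Starting point (lowest x, tie lowest y): (-10, -2). Wrap until returning to start. Resulting hull: (-10, -2), (-3, -5), (9, -8), (9, 10), (-8, 3).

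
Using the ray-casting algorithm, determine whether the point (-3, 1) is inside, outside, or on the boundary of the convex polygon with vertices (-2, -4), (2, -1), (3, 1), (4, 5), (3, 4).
The point (-3, 1) lies strictly outside the polygon

Cast a horizontal ray to the right from the query point and count how many polygon edges it crosses (each edge strictly once or zero times, handled with the usual half-open convention). 
Parity of crossings → even ⇒ outside.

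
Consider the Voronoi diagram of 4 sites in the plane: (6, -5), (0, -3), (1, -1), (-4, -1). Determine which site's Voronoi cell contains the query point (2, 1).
Nearest site = (1, -1)

The Voronoi cell of site s contains exactly those query points closer to s than to any other site. Compute squared distances from q = (2, 1) to each site:
  (1 − 2)² + (-1 − 1)² = 5
  (0 − 2)² + (-3 − 1)² = 20
  (-4 − 2)² + (-1 − 1)² = 40
  (6 − 2)² + (-5 − 1)² = 52
Minimum is attained by (1, -1), so q lies in its Voronoi cell.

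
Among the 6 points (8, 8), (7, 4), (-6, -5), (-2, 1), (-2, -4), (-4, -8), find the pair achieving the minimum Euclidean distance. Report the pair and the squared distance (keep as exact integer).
Pair = ((-6, -5), (-4, -8)); squared distance = 13

Compute all C(6, 2) = 15 pairwise squared distances (x_i − x_j)² + (y_i − y_j)². The minimum is 13, attained by the pair ((-6, -5), (-4, -8)).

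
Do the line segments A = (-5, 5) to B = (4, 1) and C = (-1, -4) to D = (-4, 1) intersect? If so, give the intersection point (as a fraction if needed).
No (intersection of containing lines falls outside at least one segment)

Parametrize and solve: t = -7/33, s = 65/33. At least one of these is outside [0, 1], so the segments do not intersect.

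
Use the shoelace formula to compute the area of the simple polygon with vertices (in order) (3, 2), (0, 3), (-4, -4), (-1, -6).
Area = 57/2

Shoelace formula: Area = (1/2) |Σ_i (x_i · y_{i+1} − x_{i+1} · y_i)| (indices mod n). Compute each cross term:
  (3)(3) − (0)(2) = 9
  (0)(-4) − (-4)(3) = 12
  (-4)(-6) − (-1)(-4) = 20
  (-1)(2) − (3)(-6) = 16
Sum = 57, so (signed) Area = 57/2 = 57/2, |Area| = 57/2.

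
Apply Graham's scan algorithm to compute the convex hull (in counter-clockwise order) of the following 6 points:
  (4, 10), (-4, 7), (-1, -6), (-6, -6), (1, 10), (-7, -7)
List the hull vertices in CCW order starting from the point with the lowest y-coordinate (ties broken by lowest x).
Hull (CCW) = [(-7, -7), (-1, -6), (4, 10), (1, 10), (-4, 7)]

Graham scan procedure:
  1. Find the pivot p₀ = point with lowest y (tie → lowest x): (-7, -7).
  2. Sort the remaining points by polar angle around p₀.
  3. Walk through sorted points, maintaining a stack; pop the top while the last three entries make a non-left turn (cross product ≤ 0).
  4. Final stack is the convex hull in CCW order: (-7, -7), (-1, -6), (4, 10), (1, 10), (-4, 7).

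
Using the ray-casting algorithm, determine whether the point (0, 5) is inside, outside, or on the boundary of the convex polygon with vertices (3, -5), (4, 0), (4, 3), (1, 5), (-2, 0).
The point (0, 5) lies strictly outside the polygon

Cast a horizontal ray to the right from the query point and count how many polygon edges it crosses (each edge strictly once or zero times, handled with the usual half-open convention). 
Parity of crossings → even ⇒ outside.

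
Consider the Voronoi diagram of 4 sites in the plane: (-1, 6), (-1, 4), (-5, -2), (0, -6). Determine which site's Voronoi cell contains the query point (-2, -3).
Nearest site = (-5, -2)

The Voronoi cell of site s contains exactly those query points closer to s than to any other site. Compute squared distances from q = (-2, -3) to each site:
  (-5 − -2)² + (-2 − -3)² = 10
  (0 − -2)² + (-6 − -3)² = 13
  (-1 − -2)² + (4 − -3)² = 50
  (-1 − -2)² + (6 − -3)² = 82
Minimum is attained by (-5, -2), so q lies in its Voronoi cell.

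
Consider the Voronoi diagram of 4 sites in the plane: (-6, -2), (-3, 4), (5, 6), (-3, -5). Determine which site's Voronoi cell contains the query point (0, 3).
Nearest site = (-3, 4)

The Voronoi cell of site s contains exactly those query points closer to s than to any other site. Compute squared distances from q = (0, 3) to each site:
  (-3 − 0)² + (4 − 3)² = 10
  (5 − 0)² + (6 − 3)² = 34
  (-6 − 0)² + (-2 − 3)² = 61
  (-3 − 0)² + (-5 − 3)² = 73
Minimum is attained by (-3, 4), so q lies in its Voronoi cell.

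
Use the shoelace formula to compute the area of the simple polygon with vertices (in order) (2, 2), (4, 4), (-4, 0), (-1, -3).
Area = 16

Shoelace formula: Area = (1/2) |Σ_i (x_i · y_{i+1} − x_{i+1} · y_i)| (indices mod n). Compute each cross term:
  (2)(4) − (4)(2) = 0
  (4)(0) − (-4)(4) = 16
  (-4)(-3) − (-1)(0) = 12
  (-1)(2) − (2)(-3) = 4
Sum = 32, so (signed) Area = 32/2 = 16, |Area| = 16.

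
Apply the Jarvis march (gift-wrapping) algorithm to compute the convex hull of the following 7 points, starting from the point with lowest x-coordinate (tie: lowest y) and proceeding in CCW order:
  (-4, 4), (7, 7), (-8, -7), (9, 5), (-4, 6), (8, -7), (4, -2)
Hull (CCW) = [(-8, -7), (8, -7), (9, 5), (7, 7), (-4, 6)]

Jarvis march: at each step, from the current hull vertex p, select the next vertex q as the point such that every other point lies strictly to the left of (or on) the directed line p → q. (Equivalently: for every other point r, the cross product (q − p) × (r − p) ≥ 0.)
Starting point (lowest x, tie lowest y): (-8, -7). Wrap until returning to start. Resulting hull: (-8, -7), (8, -7), (9, 5), (7, 7), (-4, 6).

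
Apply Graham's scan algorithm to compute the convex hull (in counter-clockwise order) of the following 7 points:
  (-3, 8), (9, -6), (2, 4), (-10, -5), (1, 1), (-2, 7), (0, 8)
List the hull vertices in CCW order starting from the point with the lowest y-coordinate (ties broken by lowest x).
Hull (CCW) = [(9, -6), (0, 8), (-3, 8), (-10, -5)]

Graham scan procedure:
  1. Find the pivot p₀ = point with lowest y (tie → lowest x): (9, -6).
  2. Sort the remaining points by polar angle around p₀.
  3. Walk through sorted points, maintaining a stack; pop the top while the last three entries make a non-left turn (cross product ≤ 0).
  4. Final stack is the convex hull in CCW order: (9, -6), (0, 8), (-3, 8), (-10, -5).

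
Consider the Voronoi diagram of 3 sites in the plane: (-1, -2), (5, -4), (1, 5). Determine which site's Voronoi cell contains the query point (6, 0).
Nearest site = (5, -4)

The Voronoi cell of site s contains exactly those query points closer to s than to any other site. Compute squared distances from q = (6, 0) to each site:
  (5 − 6)² + (-4 − 0)² = 17
  (1 − 6)² + (5 − 0)² = 50
  (-1 − 6)² + (-2 − 0)² = 53
Minimum is attained by (5, -4), so q lies in its Voronoi cell.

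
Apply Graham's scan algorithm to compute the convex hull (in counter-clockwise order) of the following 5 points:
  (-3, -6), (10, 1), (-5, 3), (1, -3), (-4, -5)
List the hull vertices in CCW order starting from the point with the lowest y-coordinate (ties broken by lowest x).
Hull (CCW) = [(-3, -6), (10, 1), (-5, 3), (-4, -5)]

Graham scan procedure:
  1. Find the pivot p₀ = point with lowest y (tie → lowest x): (-3, -6).
  2. Sort the remaining points by polar angle around p₀.
  3. Walk through sorted points, maintaining a stack; pop the top while the last three entries make a non-left turn (cross product ≤ 0).
  4. Final stack is the convex hull in CCW order: (-3, -6), (10, 1), (-5, 3), (-4, -5).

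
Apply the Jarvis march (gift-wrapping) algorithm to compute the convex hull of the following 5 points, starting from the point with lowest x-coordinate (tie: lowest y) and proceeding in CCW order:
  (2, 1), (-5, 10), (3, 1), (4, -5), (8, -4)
Hull (CCW) = [(-5, 10), (4, -5), (8, -4)]

Jarvis march: at each step, from the current hull vertex p, select the next vertex q as the point such that every other point lies strictly to the left of (or on) the directed line p → q. (Equivalently: for every other point r, the cross product (q − p) × (r − p) ≥ 0.)
Starting point (lowest x, tie lowest y): (-5, 10). Wrap until returning to start. Resulting hull: (-5, 10), (4, -5), (8, -4).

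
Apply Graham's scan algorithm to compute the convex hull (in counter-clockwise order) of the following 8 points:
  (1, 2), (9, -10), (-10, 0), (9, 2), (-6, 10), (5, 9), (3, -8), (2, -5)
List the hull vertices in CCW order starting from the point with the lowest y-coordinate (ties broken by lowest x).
Hull (CCW) = [(9, -10), (9, 2), (5, 9), (-6, 10), (-10, 0), (3, -8)]

Graham scan procedure:
  1. Find the pivot p₀ = point with lowest y (tie → lowest x): (9, -10).
  2. Sort the remaining points by polar angle around p₀.
  3. Walk through sorted points, maintaining a stack; pop the top while the last three entries make a non-left turn (cross product ≤ 0).
  4. Final stack is the convex hull in CCW order: (9, -10), (9, 2), (5, 9), (-6, 10), (-10, 0), (3, -8).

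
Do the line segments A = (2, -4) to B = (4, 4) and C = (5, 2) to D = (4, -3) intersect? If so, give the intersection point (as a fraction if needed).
No (intersection of containing lines falls outside at least one segment)

Parametrize and solve: t = 9/2, s = -6. At least one of these is outside [0, 1], so the segments do not intersect.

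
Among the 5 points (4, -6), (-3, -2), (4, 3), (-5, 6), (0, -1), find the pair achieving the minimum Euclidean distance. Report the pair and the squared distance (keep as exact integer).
Pair = ((-3, -2), (0, -1)); squared distance = 10

Compute all C(5, 2) = 10 pairwise squared distances (x_i − x_j)² + (y_i − y_j)². The minimum is 10, attained by the pair ((-3, -2), (0, -1)).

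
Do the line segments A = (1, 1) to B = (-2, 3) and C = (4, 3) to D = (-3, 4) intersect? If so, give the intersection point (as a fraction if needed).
No (intersection of containing lines falls outside at least one segment)

Parametrize and solve: t = 17/11, s = 12/11. At least one of these is outside [0, 1], so the segments do not intersect.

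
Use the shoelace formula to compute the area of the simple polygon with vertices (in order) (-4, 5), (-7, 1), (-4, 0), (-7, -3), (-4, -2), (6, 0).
Area = 91/2

Shoelace formula: Area = (1/2) |Σ_i (x_i · y_{i+1} − x_{i+1} · y_i)| (indices mod n). Compute each cross term:
  (-4)(1) − (-7)(5) = 31
  (-7)(0) − (-4)(1) = 4
  (-4)(-3) − (-7)(0) = 12
  (-7)(-2) − (-4)(-3) = 2
  (-4)(0) − (6)(-2) = 12
  (6)(5) − (-4)(0) = 30
Sum = 91, so (signed) Area = 91/2 = 91/2, |Area| = 91/2.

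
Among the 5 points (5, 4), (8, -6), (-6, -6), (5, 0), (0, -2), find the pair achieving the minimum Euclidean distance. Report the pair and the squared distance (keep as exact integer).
Pair = ((5, 4), (5, 0)); squared distance = 16

Compute all C(5, 2) = 10 pairwise squared distances (x_i − x_j)² + (y_i − y_j)². The minimum is 16, attained by the pair ((5, 4), (5, 0)).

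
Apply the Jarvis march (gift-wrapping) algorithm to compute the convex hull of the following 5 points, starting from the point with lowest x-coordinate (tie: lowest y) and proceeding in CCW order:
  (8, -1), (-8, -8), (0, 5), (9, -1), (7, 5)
Hull (CCW) = [(-8, -8), (9, -1), (7, 5), (0, 5)]

Jarvis march: at each step, from the current hull vertex p, select the next vertex q as the point such that every other point lies strictly to the left of (or on) the directed line p → q. (Equivalently: for every other point r, the cross product (q − p) × (r − p) ≥ 0.)
Starting point (lowest x, tie lowest y): (-8, -8). Wrap until returning to start. Resulting hull: (-8, -8), (9, -1), (7, 5), (0, 5).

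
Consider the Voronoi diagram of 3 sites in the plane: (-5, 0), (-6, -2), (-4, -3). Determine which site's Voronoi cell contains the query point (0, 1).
Nearest site = (-5, 0)

The Voronoi cell of site s contains exactly those query points closer to s than to any other site. Compute squared distances from q = (0, 1) to each site:
  (-5 − 0)² + (0 − 1)² = 26
  (-4 − 0)² + (-3 − 1)² = 32
  (-6 − 0)² + (-2 − 1)² = 45
Minimum is attained by (-5, 0), so q lies in its Voronoi cell.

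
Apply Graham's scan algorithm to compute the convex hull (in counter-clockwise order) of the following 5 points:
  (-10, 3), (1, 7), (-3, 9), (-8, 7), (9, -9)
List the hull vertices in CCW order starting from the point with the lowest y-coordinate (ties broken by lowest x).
Hull (CCW) = [(9, -9), (1, 7), (-3, 9), (-8, 7), (-10, 3)]

Graham scan procedure:
  1. Find the pivot p₀ = point with lowest y (tie → lowest x): (9, -9).
  2. Sort the remaining points by polar angle around p₀.
  3. Walk through sorted points, maintaining a stack; pop the top while the last three entries make a non-left turn (cross product ≤ 0).
  4. Final stack is the convex hull in CCW order: (9, -9), (1, 7), (-3, 9), (-8, 7), (-10, 3).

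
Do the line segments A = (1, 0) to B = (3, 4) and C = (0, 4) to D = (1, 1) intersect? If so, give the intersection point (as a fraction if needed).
No (intersection of containing lines falls outside at least one segment)

Parametrize and solve: t = 1/10, s = 6/5. At least one of these is outside [0, 1], so the segments do not intersect.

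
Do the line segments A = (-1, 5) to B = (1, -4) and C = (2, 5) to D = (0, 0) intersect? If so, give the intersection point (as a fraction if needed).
Yes; intersection at (1/14, 5/28) (t = 15/28 on AB, s = 27/28 on CD)

Parametrize AB as A + t(B − A) = (-1 + 2 t, 5 + -9 t) and CD as C + s(D − C) = (2 + -2 s, 5 + -5 s). Solve the linear system for (t, s). Determinant = 28 ≠ 0, so a unique intersection of the containing lines exists. Solution: t = 15/28, s = 27/28 — both in [0, 1], so the segments cross. Intersection point: (1/14, 5/28).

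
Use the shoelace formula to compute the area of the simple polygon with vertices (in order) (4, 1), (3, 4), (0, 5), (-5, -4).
Area = 32

Shoelace formula: Area = (1/2) |Σ_i (x_i · y_{i+1} − x_{i+1} · y_i)| (indices mod n). Compute each cross term:
  (4)(4) − (3)(1) = 13
  (3)(5) − (0)(4) = 15
  (0)(-4) − (-5)(5) = 25
  (-5)(1) − (4)(-4) = 11
Sum = 64, so (signed) Area = 64/2 = 32, |Area| = 32.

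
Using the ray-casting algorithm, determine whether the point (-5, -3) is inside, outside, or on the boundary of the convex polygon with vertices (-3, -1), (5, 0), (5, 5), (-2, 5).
The point (-5, -3) lies strictly outside the polygon

Cast a horizontal ray to the right from the query point and count how many polygon edges it crosses (each edge strictly once or zero times, handled with the usual half-open convention). 
Parity of crossings → even ⇒ outside.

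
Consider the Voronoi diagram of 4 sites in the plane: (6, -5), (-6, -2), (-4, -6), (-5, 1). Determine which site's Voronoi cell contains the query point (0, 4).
Nearest site = (-5, 1)

The Voronoi cell of site s contains exactly those query points closer to s than to any other site. Compute squared distances from q = (0, 4) to each site:
  (-5 − 0)² + (1 − 4)² = 34
  (-6 − 0)² + (-2 − 4)² = 72
  (-4 − 0)² + (-6 − 4)² = 116
  (6 − 0)² + (-5 − 4)² = 117
Minimum is attained by (-5, 1), so q lies in its Voronoi cell.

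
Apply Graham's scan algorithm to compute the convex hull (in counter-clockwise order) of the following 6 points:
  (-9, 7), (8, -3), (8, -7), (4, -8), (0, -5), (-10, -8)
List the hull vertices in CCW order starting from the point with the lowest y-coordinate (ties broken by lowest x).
Hull (CCW) = [(-10, -8), (4, -8), (8, -7), (8, -3), (-9, 7)]

Graham scan procedure:
  1. Find the pivot p₀ = point with lowest y (tie → lowest x): (-10, -8).
  2. Sort the remaining points by polar angle around p₀.
  3. Walk through sorted points, maintaining a stack; pop the top while the last three entries make a non-left turn (cross product ≤ 0).
  4. Final stack is the convex hull in CCW order: (-10, -8), (4, -8), (8, -7), (8, -3), (-9, 7).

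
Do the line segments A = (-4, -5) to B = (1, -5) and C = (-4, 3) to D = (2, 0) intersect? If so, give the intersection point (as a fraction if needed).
No (intersection of containing lines falls outside at least one segment)

Parametrize and solve: t = 16/5, s = 8/3. At least one of these is outside [0, 1], so the segments do not intersect.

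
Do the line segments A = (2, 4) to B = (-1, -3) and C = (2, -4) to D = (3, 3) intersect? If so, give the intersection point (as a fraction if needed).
No (intersection of containing lines falls outside at least one segment)

Parametrize and solve: t = -4/7, s = 12/7. At least one of these is outside [0, 1], so the segments do not intersect.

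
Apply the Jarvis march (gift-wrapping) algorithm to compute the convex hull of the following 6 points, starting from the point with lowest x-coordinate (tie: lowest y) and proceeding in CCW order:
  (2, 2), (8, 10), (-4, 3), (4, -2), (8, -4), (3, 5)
Hull (CCW) = [(-4, 3), (4, -2), (8, -4), (8, 10)]

Jarvis march: at each step, from the current hull vertex p, select the next vertex q as the point such that every other point lies strictly to the left of (or on) the directed line p → q. (Equivalently: for every other point r, the cross product (q − p) × (r − p) ≥ 0.)
Starting point (lowest x, tie lowest y): (-4, 3). Wrap until returning to start. Resulting hull: (-4, 3), (4, -2), (8, -4), (8, 10).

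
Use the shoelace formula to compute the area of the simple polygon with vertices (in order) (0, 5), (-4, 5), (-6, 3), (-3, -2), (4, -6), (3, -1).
Area = 57

Shoelace formula: Area = (1/2) |Σ_i (x_i · y_{i+1} − x_{i+1} · y_i)| (indices mod n). Compute each cross term:
  (0)(5) − (-4)(5) = 20
  (-4)(3) − (-6)(5) = 18
  (-6)(-2) − (-3)(3) = 21
  (-3)(-6) − (4)(-2) = 26
  (4)(-1) − (3)(-6) = 14
  (3)(5) − (0)(-1) = 15
Sum = 114, so (signed) Area = 114/2 = 57, |Area| = 57.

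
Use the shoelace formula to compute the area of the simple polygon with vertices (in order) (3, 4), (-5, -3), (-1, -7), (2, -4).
Area = 81/2

Shoelace formula: Area = (1/2) |Σ_i (x_i · y_{i+1} − x_{i+1} · y_i)| (indices mod n). Compute each cross term:
  (3)(-3) − (-5)(4) = 11
  (-5)(-7) − (-1)(-3) = 32
  (-1)(-4) − (2)(-7) = 18
  (2)(4) − (3)(-4) = 20
Sum = 81, so (signed) Area = 81/2 = 81/2, |Area| = 81/2.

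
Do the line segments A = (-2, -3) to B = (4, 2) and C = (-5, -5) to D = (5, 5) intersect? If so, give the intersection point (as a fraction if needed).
No (intersection of containing lines falls outside at least one segment)

Parametrize and solve: t = -1, s = -3/10. At least one of these is outside [0, 1], so the segments do not intersect.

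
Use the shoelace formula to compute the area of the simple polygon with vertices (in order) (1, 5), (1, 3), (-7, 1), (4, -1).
Area = 22

Shoelace formula: Area = (1/2) |Σ_i (x_i · y_{i+1} − x_{i+1} · y_i)| (indices mod n). Compute each cross term:
  (1)(3) − (1)(5) = -2
  (1)(1) − (-7)(3) = 22
  (-7)(-1) − (4)(1) = 3
  (4)(5) − (1)(-1) = 21
Sum = 44, so (signed) Area = 44/2 = 22, |Area| = 22.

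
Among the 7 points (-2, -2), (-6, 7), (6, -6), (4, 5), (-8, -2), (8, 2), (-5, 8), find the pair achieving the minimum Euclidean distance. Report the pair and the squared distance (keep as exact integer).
Pair = ((-6, 7), (-5, 8)); squared distance = 2

Compute all C(7, 2) = 21 pairwise squared distances (x_i − x_j)² + (y_i − y_j)². The minimum is 2, attained by the pair ((-6, 7), (-5, 8)).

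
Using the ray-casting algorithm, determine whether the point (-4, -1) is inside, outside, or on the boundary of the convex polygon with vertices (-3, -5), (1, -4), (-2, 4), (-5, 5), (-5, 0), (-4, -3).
The point (-4, -1) lies strictly inside the polygon

Cast a horizontal ray to the right from the query point and count how many polygon edges it crosses (each edge strictly once or zero times, handled with the usual half-open convention). 
Parity of crossings → odd ⇒ inside.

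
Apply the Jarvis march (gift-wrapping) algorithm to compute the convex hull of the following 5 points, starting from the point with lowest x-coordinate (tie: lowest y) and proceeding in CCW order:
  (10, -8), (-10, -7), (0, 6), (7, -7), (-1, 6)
Hull (CCW) = [(-10, -7), (10, -8), (0, 6), (-1, 6)]

Jarvis march: at each step, from the current hull vertex p, select the next vertex q as the point such that every other point lies strictly to the left of (or on) the directed line p → q. (Equivalently: for every other point r, the cross product (q − p) × (r − p) ≥ 0.)
Starting point (lowest x, tie lowest y): (-10, -7). Wrap until returning to start. Resulting hull: (-10, -7), (10, -8), (0, 6), (-1, 6).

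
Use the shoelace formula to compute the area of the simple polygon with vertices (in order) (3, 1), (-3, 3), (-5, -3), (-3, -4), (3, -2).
Area = 37

Shoelace formula: Area = (1/2) |Σ_i (x_i · y_{i+1} − x_{i+1} · y_i)| (indices mod n). Compute each cross term:
  (3)(3) − (-3)(1) = 12
  (-3)(-3) − (-5)(3) = 24
  (-5)(-4) − (-3)(-3) = 11
  (-3)(-2) − (3)(-4) = 18
  (3)(1) − (3)(-2) = 9
Sum = 74, so (signed) Area = 74/2 = 37, |Area| = 37.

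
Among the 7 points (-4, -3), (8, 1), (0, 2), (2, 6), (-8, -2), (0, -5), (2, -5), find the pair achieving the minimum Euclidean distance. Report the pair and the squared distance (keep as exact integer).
Pair = ((0, -5), (2, -5)); squared distance = 4

Compute all C(7, 2) = 21 pairwise squared distances (x_i − x_j)² + (y_i − y_j)². The minimum is 4, attained by the pair ((0, -5), (2, -5)).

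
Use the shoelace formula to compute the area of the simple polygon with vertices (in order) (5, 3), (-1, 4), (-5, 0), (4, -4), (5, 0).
Area = 49

Shoelace formula: Area = (1/2) |Σ_i (x_i · y_{i+1} − x_{i+1} · y_i)| (indices mod n). Compute each cross term:
  (5)(4) − (-1)(3) = 23
  (-1)(0) − (-5)(4) = 20
  (-5)(-4) − (4)(0) = 20
  (4)(0) − (5)(-4) = 20
  (5)(3) − (5)(0) = 15
Sum = 98, so (signed) Area = 98/2 = 49, |Area| = 49.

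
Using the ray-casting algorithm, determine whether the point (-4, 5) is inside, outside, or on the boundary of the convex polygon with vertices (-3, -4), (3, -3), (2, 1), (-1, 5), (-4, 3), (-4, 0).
The point (-4, 5) lies strictly outside the polygon

Cast a horizontal ray to the right from the query point and count how many polygon edges it crosses (each edge strictly once or zero times, handled with the usual half-open convention). 
Parity of crossings → even ⇒ outside.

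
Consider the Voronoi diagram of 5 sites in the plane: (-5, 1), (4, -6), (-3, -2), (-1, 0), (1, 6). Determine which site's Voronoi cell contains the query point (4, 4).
Nearest site = (1, 6)

The Voronoi cell of site s contains exactly those query points closer to s than to any other site. Compute squared distances from q = (4, 4) to each site:
  (1 − 4)² + (6 − 4)² = 13
  (-1 − 4)² + (0 − 4)² = 41
  (-3 − 4)² + (-2 − 4)² = 85
  (-5 − 4)² + (1 − 4)² = 90
  (4 − 4)² + (-6 − 4)² = 100
Minimum is attained by (1, 6), so q lies in its Voronoi cell.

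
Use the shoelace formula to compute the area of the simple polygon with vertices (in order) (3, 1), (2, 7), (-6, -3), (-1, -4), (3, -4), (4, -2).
Area = 56

Shoelace formula: Area = (1/2) |Σ_i (x_i · y_{i+1} − x_{i+1} · y_i)| (indices mod n). Compute each cross term:
  (3)(7) − (2)(1) = 19
  (2)(-3) − (-6)(7) = 36
  (-6)(-4) − (-1)(-3) = 21
  (-1)(-4) − (3)(-4) = 16
  (3)(-2) − (4)(-4) = 10
  (4)(1) − (3)(-2) = 10
Sum = 112, so (signed) Area = 112/2 = 56, |Area| = 56.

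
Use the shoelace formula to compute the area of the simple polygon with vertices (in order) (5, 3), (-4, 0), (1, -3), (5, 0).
Area = 27

Shoelace formula: Area = (1/2) |Σ_i (x_i · y_{i+1} − x_{i+1} · y_i)| (indices mod n). Compute each cross term:
  (5)(0) − (-4)(3) = 12
  (-4)(-3) − (1)(0) = 12
  (1)(0) − (5)(-3) = 15
  (5)(3) − (5)(0) = 15
Sum = 54, so (signed) Area = 54/2 = 27, |Area| = 27.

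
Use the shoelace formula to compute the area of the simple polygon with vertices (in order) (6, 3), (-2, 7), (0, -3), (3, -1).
Area = 39

Shoelace formula: Area = (1/2) |Σ_i (x_i · y_{i+1} − x_{i+1} · y_i)| (indices mod n). Compute each cross term:
  (6)(7) − (-2)(3) = 48
  (-2)(-3) − (0)(7) = 6
  (0)(-1) − (3)(-3) = 9
  (3)(3) − (6)(-1) = 15
Sum = 78, so (signed) Area = 78/2 = 39, |Area| = 39.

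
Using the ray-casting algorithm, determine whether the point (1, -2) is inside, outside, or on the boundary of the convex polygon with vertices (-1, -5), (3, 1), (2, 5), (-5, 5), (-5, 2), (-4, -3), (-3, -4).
The point (1, -2) lies on the polygon boundary

Boundary check: the query satisfies the collinearity and bounding-box conditions for some polygon edge, so it lies exactly on the boundary.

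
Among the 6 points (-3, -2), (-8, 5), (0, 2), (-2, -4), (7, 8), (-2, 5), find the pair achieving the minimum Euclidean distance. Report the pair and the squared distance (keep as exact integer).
Pair = ((-3, -2), (-2, -4)); squared distance = 5

Compute all C(6, 2) = 15 pairwise squared distances (x_i − x_j)² + (y_i − y_j)². The minimum is 5, attained by the pair ((-3, -2), (-2, -4)).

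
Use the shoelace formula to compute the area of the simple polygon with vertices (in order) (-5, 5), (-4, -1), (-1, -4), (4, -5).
Area = 28

Shoelace formula: Area = (1/2) |Σ_i (x_i · y_{i+1} − x_{i+1} · y_i)| (indices mod n). Compute each cross term:
  (-5)(-1) − (-4)(5) = 25
  (-4)(-4) − (-1)(-1) = 15
  (-1)(-5) − (4)(-4) = 21
  (4)(5) − (-5)(-5) = -5
Sum = 56, so (signed) Area = 56/2 = 28, |Area| = 28.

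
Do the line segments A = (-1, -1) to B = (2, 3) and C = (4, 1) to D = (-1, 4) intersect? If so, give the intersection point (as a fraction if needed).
Yes; intersection at (46/29, 71/29) (t = 25/29 on AB, s = 14/29 on CD)

Parametrize AB as A + t(B − A) = (-1 + 3 t, -1 + 4 t) and CD as C + s(D − C) = (4 + -5 s, 1 + 3 s). Solve the linear system for (t, s). Determinant = -29 ≠ 0, so a unique intersection of the containing lines exists. Solution: t = 25/29, s = 14/29 — both in [0, 1], so the segments cross. Intersection point: (46/29, 71/29).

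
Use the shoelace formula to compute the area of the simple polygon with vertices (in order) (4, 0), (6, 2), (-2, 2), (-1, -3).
Area = 22

Shoelace formula: Area = (1/2) |Σ_i (x_i · y_{i+1} − x_{i+1} · y_i)| (indices mod n). Compute each cross term:
  (4)(2) − (6)(0) = 8
  (6)(2) − (-2)(2) = 16
  (-2)(-3) − (-1)(2) = 8
  (-1)(0) − (4)(-3) = 12
Sum = 44, so (signed) Area = 44/2 = 22, |Area| = 22.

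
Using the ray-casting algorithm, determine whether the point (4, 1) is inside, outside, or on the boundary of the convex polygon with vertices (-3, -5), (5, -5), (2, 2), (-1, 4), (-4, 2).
The point (4, 1) lies strictly outside the polygon

Cast a horizontal ray to the right from the query point and count how many polygon edges it crosses (each edge strictly once or zero times, handled with the usual half-open convention). 
Parity of crossings → even ⇒ outside.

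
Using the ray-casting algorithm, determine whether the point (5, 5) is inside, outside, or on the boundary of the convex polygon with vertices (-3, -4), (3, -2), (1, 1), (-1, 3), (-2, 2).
The point (5, 5) lies strictly outside the polygon

Cast a horizontal ray to the right from the query point and count how many polygon edges it crosses (each edge strictly once or zero times, handled with the usual half-open convention). 
Parity of crossings → even ⇒ outside.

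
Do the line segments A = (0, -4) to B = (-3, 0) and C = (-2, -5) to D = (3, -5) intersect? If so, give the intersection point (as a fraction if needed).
No (intersection of containing lines falls outside at least one segment)

Parametrize and solve: t = -1/4, s = 11/20. At least one of these is outside [0, 1], so the segments do not intersect.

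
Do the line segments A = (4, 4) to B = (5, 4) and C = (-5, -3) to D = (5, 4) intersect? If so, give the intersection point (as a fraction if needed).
Yes; intersection at (5, 4) (t = 1 on AB, s = 1 on CD)

Parametrize AB as A + t(B − A) = (4 + 1 t, 4 + 0 t) and CD as C + s(D − C) = (-5 + 10 s, -3 + 7 s). Solve the linear system for (t, s). Determinant = -7 ≠ 0, so a unique intersection of the containing lines exists. Solution: t = 1, s = 1 — both in [0, 1], so the segments cross. Intersection point: (5, 4).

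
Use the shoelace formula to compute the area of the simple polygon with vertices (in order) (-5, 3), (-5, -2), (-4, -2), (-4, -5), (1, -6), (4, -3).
Area = 43

Shoelace formula: Area = (1/2) |Σ_i (x_i · y_{i+1} − x_{i+1} · y_i)| (indices mod n). Compute each cross term:
  (-5)(-2) − (-5)(3) = 25
  (-5)(-2) − (-4)(-2) = 2
  (-4)(-5) − (-4)(-2) = 12
  (-4)(-6) − (1)(-5) = 29
  (1)(-3) − (4)(-6) = 21
  (4)(3) − (-5)(-3) = -3
Sum = 86, so (signed) Area = 86/2 = 43, |Area| = 43.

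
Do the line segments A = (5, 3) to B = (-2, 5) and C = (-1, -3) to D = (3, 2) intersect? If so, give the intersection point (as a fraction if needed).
No (intersection of containing lines falls outside at least one segment)

Parametrize and solve: t = 6/43, s = 54/43. At least one of these is outside [0, 1], so the segments do not intersect.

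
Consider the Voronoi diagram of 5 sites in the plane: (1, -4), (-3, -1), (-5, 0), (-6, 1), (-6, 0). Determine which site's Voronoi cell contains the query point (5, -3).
Nearest site = (1, -4)

The Voronoi cell of site s contains exactly those query points closer to s than to any other site. Compute squared distances from q = (5, -3) to each site:
  (1 − 5)² + (-4 − -3)² = 17
  (-3 − 5)² + (-1 − -3)² = 68
  (-5 − 5)² + (0 − -3)² = 109
  (-6 − 5)² + (0 − -3)² = 130
  (-6 − 5)² + (1 − -3)² = 137
Minimum is attained by (1, -4), so q lies in its Voronoi cell.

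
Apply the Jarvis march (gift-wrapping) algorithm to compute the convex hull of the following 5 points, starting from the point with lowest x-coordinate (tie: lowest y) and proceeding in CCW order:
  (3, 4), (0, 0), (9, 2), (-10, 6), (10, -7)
Hull (CCW) = [(-10, 6), (10, -7), (9, 2), (3, 4)]

Jarvis march: at each step, from the current hull vertex p, select the next vertex q as the point such that every other point lies strictly to the left of (or on) the directed line p → q. (Equivalently: for every other point r, the cross product (q − p) × (r − p) ≥ 0.)
Starting point (lowest x, tie lowest y): (-10, 6). Wrap until returning to start. Resulting hull: (-10, 6), (10, -7), (9, 2), (3, 4).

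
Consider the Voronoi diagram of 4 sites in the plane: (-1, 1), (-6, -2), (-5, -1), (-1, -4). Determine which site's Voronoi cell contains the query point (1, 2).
Nearest site = (-1, 1)

The Voronoi cell of site s contains exactly those query points closer to s than to any other site. Compute squared distances from q = (1, 2) to each site:
  (-1 − 1)² + (1 − 2)² = 5
  (-1 − 1)² + (-4 − 2)² = 40
  (-5 − 1)² + (-1 − 2)² = 45
  (-6 − 1)² + (-2 − 2)² = 65
Minimum is attained by (-1, 1), so q lies in its Voronoi cell.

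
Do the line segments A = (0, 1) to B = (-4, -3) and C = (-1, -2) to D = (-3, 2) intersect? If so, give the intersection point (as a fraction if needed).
Yes; intersection at (-5/3, -2/3) (t = 5/12 on AB, s = 1/3 on CD)

Parametrize AB as A + t(B − A) = (0 + -4 t, 1 + -4 t) and CD as C + s(D − C) = (-1 + -2 s, -2 + 4 s). Solve the linear system for (t, s). Determinant = 24 ≠ 0, so a unique intersection of the containing lines exists. Solution: t = 5/12, s = 1/3 — both in [0, 1], so the segments cross. Intersection point: (-5/3, -2/3).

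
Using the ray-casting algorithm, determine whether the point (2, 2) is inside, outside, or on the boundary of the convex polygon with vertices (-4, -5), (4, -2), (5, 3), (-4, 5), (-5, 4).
The point (2, 2) lies strictly inside the polygon

Cast a horizontal ray to the right from the query point and count how many polygon edges it crosses (each edge strictly once or zero times, handled with the usual half-open convention). 
Parity of crossings → odd ⇒ inside.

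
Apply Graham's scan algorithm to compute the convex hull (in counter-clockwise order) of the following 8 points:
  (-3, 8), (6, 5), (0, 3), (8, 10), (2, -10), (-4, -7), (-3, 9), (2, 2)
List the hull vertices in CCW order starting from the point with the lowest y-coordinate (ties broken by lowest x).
Hull (CCW) = [(2, -10), (8, 10), (-3, 9), (-4, -7)]

Graham scan procedure:
  1. Find the pivot p₀ = point with lowest y (tie → lowest x): (2, -10).
  2. Sort the remaining points by polar angle around p₀.
  3. Walk through sorted points, maintaining a stack; pop the top while the last three entries make a non-left turn (cross product ≤ 0).
  4. Final stack is the convex hull in CCW order: (2, -10), (8, 10), (-3, 9), (-4, -7).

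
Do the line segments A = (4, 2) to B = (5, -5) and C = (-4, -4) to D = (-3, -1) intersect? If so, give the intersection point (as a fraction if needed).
No (intersection of containing lines falls outside at least one segment)

Parametrize and solve: t = -9/5, s = 31/5. At least one of these is outside [0, 1], so the segments do not intersect.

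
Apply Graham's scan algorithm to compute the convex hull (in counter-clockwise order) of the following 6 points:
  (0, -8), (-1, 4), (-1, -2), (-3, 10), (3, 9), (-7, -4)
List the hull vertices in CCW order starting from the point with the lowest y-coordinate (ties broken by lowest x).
Hull (CCW) = [(0, -8), (3, 9), (-3, 10), (-7, -4)]

Graham scan procedure:
  1. Find the pivot p₀ = point with lowest y (tie → lowest x): (0, -8).
  2. Sort the remaining points by polar angle around p₀.
  3. Walk through sorted points, maintaining a stack; pop the top while the last three entries make a non-left turn (cross product ≤ 0).
  4. Final stack is the convex hull in CCW order: (0, -8), (3, 9), (-3, 10), (-7, -4).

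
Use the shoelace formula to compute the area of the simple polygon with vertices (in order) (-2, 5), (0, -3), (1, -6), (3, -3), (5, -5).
Area = 39/2

Shoelace formula: Area = (1/2) |Σ_i (x_i · y_{i+1} − x_{i+1} · y_i)| (indices mod n). Compute each cross term:
  (-2)(-3) − (0)(5) = 6
  (0)(-6) − (1)(-3) = 3
  (1)(-3) − (3)(-6) = 15
  (3)(-5) − (5)(-3) = 0
  (5)(5) − (-2)(-5) = 15
Sum = 39, so (signed) Area = 39/2 = 39/2, |Area| = 39/2.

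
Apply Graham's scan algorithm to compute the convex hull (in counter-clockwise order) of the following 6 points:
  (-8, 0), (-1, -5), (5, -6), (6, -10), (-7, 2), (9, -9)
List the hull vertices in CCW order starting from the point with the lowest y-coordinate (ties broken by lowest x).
Hull (CCW) = [(6, -10), (9, -9), (5, -6), (-7, 2), (-8, 0)]

Graham scan procedure:
  1. Find the pivot p₀ = point with lowest y (tie → lowest x): (6, -10).
  2. Sort the remaining points by polar angle around p₀.
  3. Walk through sorted points, maintaining a stack; pop the top while the last three entries make a non-left turn (cross product ≤ 0).
  4. Final stack is the convex hull in CCW order: (6, -10), (9, -9), (5, -6), (-7, 2), (-8, 0).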